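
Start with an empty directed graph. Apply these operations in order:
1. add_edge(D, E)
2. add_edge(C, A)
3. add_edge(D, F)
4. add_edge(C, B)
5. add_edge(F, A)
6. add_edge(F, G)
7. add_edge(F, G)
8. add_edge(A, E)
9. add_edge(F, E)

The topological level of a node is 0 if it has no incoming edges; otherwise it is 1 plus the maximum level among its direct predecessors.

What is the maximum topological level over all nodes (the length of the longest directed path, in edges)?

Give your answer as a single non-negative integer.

Answer: 3

Derivation:
Op 1: add_edge(D, E). Edges now: 1
Op 2: add_edge(C, A). Edges now: 2
Op 3: add_edge(D, F). Edges now: 3
Op 4: add_edge(C, B). Edges now: 4
Op 5: add_edge(F, A). Edges now: 5
Op 6: add_edge(F, G). Edges now: 6
Op 7: add_edge(F, G) (duplicate, no change). Edges now: 6
Op 8: add_edge(A, E). Edges now: 7
Op 9: add_edge(F, E). Edges now: 8
Compute levels (Kahn BFS):
  sources (in-degree 0): C, D
  process C: level=0
    C->A: in-degree(A)=1, level(A)>=1
    C->B: in-degree(B)=0, level(B)=1, enqueue
  process D: level=0
    D->E: in-degree(E)=2, level(E)>=1
    D->F: in-degree(F)=0, level(F)=1, enqueue
  process B: level=1
  process F: level=1
    F->A: in-degree(A)=0, level(A)=2, enqueue
    F->E: in-degree(E)=1, level(E)>=2
    F->G: in-degree(G)=0, level(G)=2, enqueue
  process A: level=2
    A->E: in-degree(E)=0, level(E)=3, enqueue
  process G: level=2
  process E: level=3
All levels: A:2, B:1, C:0, D:0, E:3, F:1, G:2
max level = 3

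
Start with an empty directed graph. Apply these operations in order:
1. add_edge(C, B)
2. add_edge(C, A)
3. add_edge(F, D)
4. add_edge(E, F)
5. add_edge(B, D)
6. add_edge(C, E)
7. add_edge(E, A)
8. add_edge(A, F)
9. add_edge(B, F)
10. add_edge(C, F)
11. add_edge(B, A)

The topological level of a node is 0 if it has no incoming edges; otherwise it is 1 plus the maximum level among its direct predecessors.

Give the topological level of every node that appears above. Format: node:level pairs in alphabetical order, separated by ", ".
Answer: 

Answer: A:2, B:1, C:0, D:4, E:1, F:3

Derivation:
Op 1: add_edge(C, B). Edges now: 1
Op 2: add_edge(C, A). Edges now: 2
Op 3: add_edge(F, D). Edges now: 3
Op 4: add_edge(E, F). Edges now: 4
Op 5: add_edge(B, D). Edges now: 5
Op 6: add_edge(C, E). Edges now: 6
Op 7: add_edge(E, A). Edges now: 7
Op 8: add_edge(A, F). Edges now: 8
Op 9: add_edge(B, F). Edges now: 9
Op 10: add_edge(C, F). Edges now: 10
Op 11: add_edge(B, A). Edges now: 11
Compute levels (Kahn BFS):
  sources (in-degree 0): C
  process C: level=0
    C->A: in-degree(A)=2, level(A)>=1
    C->B: in-degree(B)=0, level(B)=1, enqueue
    C->E: in-degree(E)=0, level(E)=1, enqueue
    C->F: in-degree(F)=3, level(F)>=1
  process B: level=1
    B->A: in-degree(A)=1, level(A)>=2
    B->D: in-degree(D)=1, level(D)>=2
    B->F: in-degree(F)=2, level(F)>=2
  process E: level=1
    E->A: in-degree(A)=0, level(A)=2, enqueue
    E->F: in-degree(F)=1, level(F)>=2
  process A: level=2
    A->F: in-degree(F)=0, level(F)=3, enqueue
  process F: level=3
    F->D: in-degree(D)=0, level(D)=4, enqueue
  process D: level=4
All levels: A:2, B:1, C:0, D:4, E:1, F:3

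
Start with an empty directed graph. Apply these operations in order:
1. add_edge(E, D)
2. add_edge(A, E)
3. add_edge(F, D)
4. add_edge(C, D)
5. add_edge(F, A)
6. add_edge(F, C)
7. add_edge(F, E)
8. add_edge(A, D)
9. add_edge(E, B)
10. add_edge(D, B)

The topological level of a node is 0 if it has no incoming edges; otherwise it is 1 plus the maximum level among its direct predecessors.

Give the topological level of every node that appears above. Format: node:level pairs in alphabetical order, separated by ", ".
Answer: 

Op 1: add_edge(E, D). Edges now: 1
Op 2: add_edge(A, E). Edges now: 2
Op 3: add_edge(F, D). Edges now: 3
Op 4: add_edge(C, D). Edges now: 4
Op 5: add_edge(F, A). Edges now: 5
Op 6: add_edge(F, C). Edges now: 6
Op 7: add_edge(F, E). Edges now: 7
Op 8: add_edge(A, D). Edges now: 8
Op 9: add_edge(E, B). Edges now: 9
Op 10: add_edge(D, B). Edges now: 10
Compute levels (Kahn BFS):
  sources (in-degree 0): F
  process F: level=0
    F->A: in-degree(A)=0, level(A)=1, enqueue
    F->C: in-degree(C)=0, level(C)=1, enqueue
    F->D: in-degree(D)=3, level(D)>=1
    F->E: in-degree(E)=1, level(E)>=1
  process A: level=1
    A->D: in-degree(D)=2, level(D)>=2
    A->E: in-degree(E)=0, level(E)=2, enqueue
  process C: level=1
    C->D: in-degree(D)=1, level(D)>=2
  process E: level=2
    E->B: in-degree(B)=1, level(B)>=3
    E->D: in-degree(D)=0, level(D)=3, enqueue
  process D: level=3
    D->B: in-degree(B)=0, level(B)=4, enqueue
  process B: level=4
All levels: A:1, B:4, C:1, D:3, E:2, F:0

Answer: A:1, B:4, C:1, D:3, E:2, F:0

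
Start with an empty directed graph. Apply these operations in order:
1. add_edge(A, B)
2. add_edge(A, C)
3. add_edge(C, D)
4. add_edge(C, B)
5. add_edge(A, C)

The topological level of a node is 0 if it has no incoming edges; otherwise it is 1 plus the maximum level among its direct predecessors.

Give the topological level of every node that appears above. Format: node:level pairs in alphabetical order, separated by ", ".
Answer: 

Op 1: add_edge(A, B). Edges now: 1
Op 2: add_edge(A, C). Edges now: 2
Op 3: add_edge(C, D). Edges now: 3
Op 4: add_edge(C, B). Edges now: 4
Op 5: add_edge(A, C) (duplicate, no change). Edges now: 4
Compute levels (Kahn BFS):
  sources (in-degree 0): A
  process A: level=0
    A->B: in-degree(B)=1, level(B)>=1
    A->C: in-degree(C)=0, level(C)=1, enqueue
  process C: level=1
    C->B: in-degree(B)=0, level(B)=2, enqueue
    C->D: in-degree(D)=0, level(D)=2, enqueue
  process B: level=2
  process D: level=2
All levels: A:0, B:2, C:1, D:2

Answer: A:0, B:2, C:1, D:2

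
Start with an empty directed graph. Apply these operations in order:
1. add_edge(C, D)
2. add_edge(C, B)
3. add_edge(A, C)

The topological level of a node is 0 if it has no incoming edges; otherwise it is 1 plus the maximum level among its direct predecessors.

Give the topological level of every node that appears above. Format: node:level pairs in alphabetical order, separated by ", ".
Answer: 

Answer: A:0, B:2, C:1, D:2

Derivation:
Op 1: add_edge(C, D). Edges now: 1
Op 2: add_edge(C, B). Edges now: 2
Op 3: add_edge(A, C). Edges now: 3
Compute levels (Kahn BFS):
  sources (in-degree 0): A
  process A: level=0
    A->C: in-degree(C)=0, level(C)=1, enqueue
  process C: level=1
    C->B: in-degree(B)=0, level(B)=2, enqueue
    C->D: in-degree(D)=0, level(D)=2, enqueue
  process B: level=2
  process D: level=2
All levels: A:0, B:2, C:1, D:2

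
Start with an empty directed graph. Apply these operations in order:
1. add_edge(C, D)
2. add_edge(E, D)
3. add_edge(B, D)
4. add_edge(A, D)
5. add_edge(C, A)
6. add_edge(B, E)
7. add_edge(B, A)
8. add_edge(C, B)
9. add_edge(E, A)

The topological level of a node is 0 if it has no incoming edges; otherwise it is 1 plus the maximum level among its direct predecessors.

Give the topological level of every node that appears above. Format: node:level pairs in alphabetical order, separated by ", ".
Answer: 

Answer: A:3, B:1, C:0, D:4, E:2

Derivation:
Op 1: add_edge(C, D). Edges now: 1
Op 2: add_edge(E, D). Edges now: 2
Op 3: add_edge(B, D). Edges now: 3
Op 4: add_edge(A, D). Edges now: 4
Op 5: add_edge(C, A). Edges now: 5
Op 6: add_edge(B, E). Edges now: 6
Op 7: add_edge(B, A). Edges now: 7
Op 8: add_edge(C, B). Edges now: 8
Op 9: add_edge(E, A). Edges now: 9
Compute levels (Kahn BFS):
  sources (in-degree 0): C
  process C: level=0
    C->A: in-degree(A)=2, level(A)>=1
    C->B: in-degree(B)=0, level(B)=1, enqueue
    C->D: in-degree(D)=3, level(D)>=1
  process B: level=1
    B->A: in-degree(A)=1, level(A)>=2
    B->D: in-degree(D)=2, level(D)>=2
    B->E: in-degree(E)=0, level(E)=2, enqueue
  process E: level=2
    E->A: in-degree(A)=0, level(A)=3, enqueue
    E->D: in-degree(D)=1, level(D)>=3
  process A: level=3
    A->D: in-degree(D)=0, level(D)=4, enqueue
  process D: level=4
All levels: A:3, B:1, C:0, D:4, E:2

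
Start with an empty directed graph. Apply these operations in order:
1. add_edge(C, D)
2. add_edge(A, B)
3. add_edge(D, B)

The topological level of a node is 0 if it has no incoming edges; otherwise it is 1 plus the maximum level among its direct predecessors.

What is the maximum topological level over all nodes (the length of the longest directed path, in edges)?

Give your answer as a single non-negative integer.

Answer: 2

Derivation:
Op 1: add_edge(C, D). Edges now: 1
Op 2: add_edge(A, B). Edges now: 2
Op 3: add_edge(D, B). Edges now: 3
Compute levels (Kahn BFS):
  sources (in-degree 0): A, C
  process A: level=0
    A->B: in-degree(B)=1, level(B)>=1
  process C: level=0
    C->D: in-degree(D)=0, level(D)=1, enqueue
  process D: level=1
    D->B: in-degree(B)=0, level(B)=2, enqueue
  process B: level=2
All levels: A:0, B:2, C:0, D:1
max level = 2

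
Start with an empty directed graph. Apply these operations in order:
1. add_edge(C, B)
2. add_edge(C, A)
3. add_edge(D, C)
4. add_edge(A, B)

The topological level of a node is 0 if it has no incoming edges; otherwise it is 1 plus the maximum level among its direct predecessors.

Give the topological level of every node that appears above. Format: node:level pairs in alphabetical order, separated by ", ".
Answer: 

Op 1: add_edge(C, B). Edges now: 1
Op 2: add_edge(C, A). Edges now: 2
Op 3: add_edge(D, C). Edges now: 3
Op 4: add_edge(A, B). Edges now: 4
Compute levels (Kahn BFS):
  sources (in-degree 0): D
  process D: level=0
    D->C: in-degree(C)=0, level(C)=1, enqueue
  process C: level=1
    C->A: in-degree(A)=0, level(A)=2, enqueue
    C->B: in-degree(B)=1, level(B)>=2
  process A: level=2
    A->B: in-degree(B)=0, level(B)=3, enqueue
  process B: level=3
All levels: A:2, B:3, C:1, D:0

Answer: A:2, B:3, C:1, D:0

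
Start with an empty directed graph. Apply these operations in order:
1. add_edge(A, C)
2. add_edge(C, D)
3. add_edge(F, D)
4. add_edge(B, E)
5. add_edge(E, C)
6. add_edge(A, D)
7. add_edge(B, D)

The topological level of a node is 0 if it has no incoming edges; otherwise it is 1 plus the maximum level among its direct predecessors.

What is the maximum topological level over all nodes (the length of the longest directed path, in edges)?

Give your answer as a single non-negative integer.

Op 1: add_edge(A, C). Edges now: 1
Op 2: add_edge(C, D). Edges now: 2
Op 3: add_edge(F, D). Edges now: 3
Op 4: add_edge(B, E). Edges now: 4
Op 5: add_edge(E, C). Edges now: 5
Op 6: add_edge(A, D). Edges now: 6
Op 7: add_edge(B, D). Edges now: 7
Compute levels (Kahn BFS):
  sources (in-degree 0): A, B, F
  process A: level=0
    A->C: in-degree(C)=1, level(C)>=1
    A->D: in-degree(D)=3, level(D)>=1
  process B: level=0
    B->D: in-degree(D)=2, level(D)>=1
    B->E: in-degree(E)=0, level(E)=1, enqueue
  process F: level=0
    F->D: in-degree(D)=1, level(D)>=1
  process E: level=1
    E->C: in-degree(C)=0, level(C)=2, enqueue
  process C: level=2
    C->D: in-degree(D)=0, level(D)=3, enqueue
  process D: level=3
All levels: A:0, B:0, C:2, D:3, E:1, F:0
max level = 3

Answer: 3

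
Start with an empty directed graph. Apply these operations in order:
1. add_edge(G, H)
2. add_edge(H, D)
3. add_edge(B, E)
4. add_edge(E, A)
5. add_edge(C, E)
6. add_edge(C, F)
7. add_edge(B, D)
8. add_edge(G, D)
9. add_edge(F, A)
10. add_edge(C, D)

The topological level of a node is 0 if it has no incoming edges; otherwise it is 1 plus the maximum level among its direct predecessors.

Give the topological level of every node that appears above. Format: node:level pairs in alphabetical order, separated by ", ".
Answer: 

Answer: A:2, B:0, C:0, D:2, E:1, F:1, G:0, H:1

Derivation:
Op 1: add_edge(G, H). Edges now: 1
Op 2: add_edge(H, D). Edges now: 2
Op 3: add_edge(B, E). Edges now: 3
Op 4: add_edge(E, A). Edges now: 4
Op 5: add_edge(C, E). Edges now: 5
Op 6: add_edge(C, F). Edges now: 6
Op 7: add_edge(B, D). Edges now: 7
Op 8: add_edge(G, D). Edges now: 8
Op 9: add_edge(F, A). Edges now: 9
Op 10: add_edge(C, D). Edges now: 10
Compute levels (Kahn BFS):
  sources (in-degree 0): B, C, G
  process B: level=0
    B->D: in-degree(D)=3, level(D)>=1
    B->E: in-degree(E)=1, level(E)>=1
  process C: level=0
    C->D: in-degree(D)=2, level(D)>=1
    C->E: in-degree(E)=0, level(E)=1, enqueue
    C->F: in-degree(F)=0, level(F)=1, enqueue
  process G: level=0
    G->D: in-degree(D)=1, level(D)>=1
    G->H: in-degree(H)=0, level(H)=1, enqueue
  process E: level=1
    E->A: in-degree(A)=1, level(A)>=2
  process F: level=1
    F->A: in-degree(A)=0, level(A)=2, enqueue
  process H: level=1
    H->D: in-degree(D)=0, level(D)=2, enqueue
  process A: level=2
  process D: level=2
All levels: A:2, B:0, C:0, D:2, E:1, F:1, G:0, H:1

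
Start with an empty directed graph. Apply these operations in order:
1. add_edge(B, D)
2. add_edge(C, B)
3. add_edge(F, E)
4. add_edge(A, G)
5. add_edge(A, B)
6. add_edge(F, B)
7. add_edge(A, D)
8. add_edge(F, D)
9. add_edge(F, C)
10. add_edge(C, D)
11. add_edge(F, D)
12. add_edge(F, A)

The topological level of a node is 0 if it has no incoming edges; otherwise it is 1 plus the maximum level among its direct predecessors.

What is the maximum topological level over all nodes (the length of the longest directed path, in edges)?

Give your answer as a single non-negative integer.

Answer: 3

Derivation:
Op 1: add_edge(B, D). Edges now: 1
Op 2: add_edge(C, B). Edges now: 2
Op 3: add_edge(F, E). Edges now: 3
Op 4: add_edge(A, G). Edges now: 4
Op 5: add_edge(A, B). Edges now: 5
Op 6: add_edge(F, B). Edges now: 6
Op 7: add_edge(A, D). Edges now: 7
Op 8: add_edge(F, D). Edges now: 8
Op 9: add_edge(F, C). Edges now: 9
Op 10: add_edge(C, D). Edges now: 10
Op 11: add_edge(F, D) (duplicate, no change). Edges now: 10
Op 12: add_edge(F, A). Edges now: 11
Compute levels (Kahn BFS):
  sources (in-degree 0): F
  process F: level=0
    F->A: in-degree(A)=0, level(A)=1, enqueue
    F->B: in-degree(B)=2, level(B)>=1
    F->C: in-degree(C)=0, level(C)=1, enqueue
    F->D: in-degree(D)=3, level(D)>=1
    F->E: in-degree(E)=0, level(E)=1, enqueue
  process A: level=1
    A->B: in-degree(B)=1, level(B)>=2
    A->D: in-degree(D)=2, level(D)>=2
    A->G: in-degree(G)=0, level(G)=2, enqueue
  process C: level=1
    C->B: in-degree(B)=0, level(B)=2, enqueue
    C->D: in-degree(D)=1, level(D)>=2
  process E: level=1
  process G: level=2
  process B: level=2
    B->D: in-degree(D)=0, level(D)=3, enqueue
  process D: level=3
All levels: A:1, B:2, C:1, D:3, E:1, F:0, G:2
max level = 3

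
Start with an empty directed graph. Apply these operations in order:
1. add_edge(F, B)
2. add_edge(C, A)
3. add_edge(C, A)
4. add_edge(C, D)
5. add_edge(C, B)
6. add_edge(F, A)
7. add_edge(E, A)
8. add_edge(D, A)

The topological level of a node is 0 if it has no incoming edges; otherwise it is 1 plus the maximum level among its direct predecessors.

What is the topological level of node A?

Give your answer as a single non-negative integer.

Answer: 2

Derivation:
Op 1: add_edge(F, B). Edges now: 1
Op 2: add_edge(C, A). Edges now: 2
Op 3: add_edge(C, A) (duplicate, no change). Edges now: 2
Op 4: add_edge(C, D). Edges now: 3
Op 5: add_edge(C, B). Edges now: 4
Op 6: add_edge(F, A). Edges now: 5
Op 7: add_edge(E, A). Edges now: 6
Op 8: add_edge(D, A). Edges now: 7
Compute levels (Kahn BFS):
  sources (in-degree 0): C, E, F
  process C: level=0
    C->A: in-degree(A)=3, level(A)>=1
    C->B: in-degree(B)=1, level(B)>=1
    C->D: in-degree(D)=0, level(D)=1, enqueue
  process E: level=0
    E->A: in-degree(A)=2, level(A)>=1
  process F: level=0
    F->A: in-degree(A)=1, level(A)>=1
    F->B: in-degree(B)=0, level(B)=1, enqueue
  process D: level=1
    D->A: in-degree(A)=0, level(A)=2, enqueue
  process B: level=1
  process A: level=2
All levels: A:2, B:1, C:0, D:1, E:0, F:0
level(A) = 2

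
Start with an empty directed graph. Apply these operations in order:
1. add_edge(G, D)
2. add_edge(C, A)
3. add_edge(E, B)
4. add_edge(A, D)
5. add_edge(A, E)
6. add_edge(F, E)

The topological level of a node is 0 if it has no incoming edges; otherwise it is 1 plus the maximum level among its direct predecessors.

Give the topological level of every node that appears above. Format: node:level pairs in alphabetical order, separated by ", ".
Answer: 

Answer: A:1, B:3, C:0, D:2, E:2, F:0, G:0

Derivation:
Op 1: add_edge(G, D). Edges now: 1
Op 2: add_edge(C, A). Edges now: 2
Op 3: add_edge(E, B). Edges now: 3
Op 4: add_edge(A, D). Edges now: 4
Op 5: add_edge(A, E). Edges now: 5
Op 6: add_edge(F, E). Edges now: 6
Compute levels (Kahn BFS):
  sources (in-degree 0): C, F, G
  process C: level=0
    C->A: in-degree(A)=0, level(A)=1, enqueue
  process F: level=0
    F->E: in-degree(E)=1, level(E)>=1
  process G: level=0
    G->D: in-degree(D)=1, level(D)>=1
  process A: level=1
    A->D: in-degree(D)=0, level(D)=2, enqueue
    A->E: in-degree(E)=0, level(E)=2, enqueue
  process D: level=2
  process E: level=2
    E->B: in-degree(B)=0, level(B)=3, enqueue
  process B: level=3
All levels: A:1, B:3, C:0, D:2, E:2, F:0, G:0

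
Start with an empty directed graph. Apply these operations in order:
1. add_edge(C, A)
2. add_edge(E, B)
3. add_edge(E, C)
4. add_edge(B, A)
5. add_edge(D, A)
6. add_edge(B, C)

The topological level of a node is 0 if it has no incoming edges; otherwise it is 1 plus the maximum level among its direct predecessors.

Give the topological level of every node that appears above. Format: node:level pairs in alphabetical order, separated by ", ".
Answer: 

Answer: A:3, B:1, C:2, D:0, E:0

Derivation:
Op 1: add_edge(C, A). Edges now: 1
Op 2: add_edge(E, B). Edges now: 2
Op 3: add_edge(E, C). Edges now: 3
Op 4: add_edge(B, A). Edges now: 4
Op 5: add_edge(D, A). Edges now: 5
Op 6: add_edge(B, C). Edges now: 6
Compute levels (Kahn BFS):
  sources (in-degree 0): D, E
  process D: level=0
    D->A: in-degree(A)=2, level(A)>=1
  process E: level=0
    E->B: in-degree(B)=0, level(B)=1, enqueue
    E->C: in-degree(C)=1, level(C)>=1
  process B: level=1
    B->A: in-degree(A)=1, level(A)>=2
    B->C: in-degree(C)=0, level(C)=2, enqueue
  process C: level=2
    C->A: in-degree(A)=0, level(A)=3, enqueue
  process A: level=3
All levels: A:3, B:1, C:2, D:0, E:0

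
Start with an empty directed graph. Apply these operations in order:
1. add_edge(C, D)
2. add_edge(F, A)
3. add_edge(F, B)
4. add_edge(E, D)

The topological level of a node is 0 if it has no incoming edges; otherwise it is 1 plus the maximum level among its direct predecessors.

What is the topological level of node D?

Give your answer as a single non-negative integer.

Answer: 1

Derivation:
Op 1: add_edge(C, D). Edges now: 1
Op 2: add_edge(F, A). Edges now: 2
Op 3: add_edge(F, B). Edges now: 3
Op 4: add_edge(E, D). Edges now: 4
Compute levels (Kahn BFS):
  sources (in-degree 0): C, E, F
  process C: level=0
    C->D: in-degree(D)=1, level(D)>=1
  process E: level=0
    E->D: in-degree(D)=0, level(D)=1, enqueue
  process F: level=0
    F->A: in-degree(A)=0, level(A)=1, enqueue
    F->B: in-degree(B)=0, level(B)=1, enqueue
  process D: level=1
  process A: level=1
  process B: level=1
All levels: A:1, B:1, C:0, D:1, E:0, F:0
level(D) = 1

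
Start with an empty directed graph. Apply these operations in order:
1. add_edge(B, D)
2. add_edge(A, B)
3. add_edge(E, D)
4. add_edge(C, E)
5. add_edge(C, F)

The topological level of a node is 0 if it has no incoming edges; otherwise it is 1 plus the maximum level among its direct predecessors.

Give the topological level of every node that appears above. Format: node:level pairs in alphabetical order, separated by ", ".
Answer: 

Op 1: add_edge(B, D). Edges now: 1
Op 2: add_edge(A, B). Edges now: 2
Op 3: add_edge(E, D). Edges now: 3
Op 4: add_edge(C, E). Edges now: 4
Op 5: add_edge(C, F). Edges now: 5
Compute levels (Kahn BFS):
  sources (in-degree 0): A, C
  process A: level=0
    A->B: in-degree(B)=0, level(B)=1, enqueue
  process C: level=0
    C->E: in-degree(E)=0, level(E)=1, enqueue
    C->F: in-degree(F)=0, level(F)=1, enqueue
  process B: level=1
    B->D: in-degree(D)=1, level(D)>=2
  process E: level=1
    E->D: in-degree(D)=0, level(D)=2, enqueue
  process F: level=1
  process D: level=2
All levels: A:0, B:1, C:0, D:2, E:1, F:1

Answer: A:0, B:1, C:0, D:2, E:1, F:1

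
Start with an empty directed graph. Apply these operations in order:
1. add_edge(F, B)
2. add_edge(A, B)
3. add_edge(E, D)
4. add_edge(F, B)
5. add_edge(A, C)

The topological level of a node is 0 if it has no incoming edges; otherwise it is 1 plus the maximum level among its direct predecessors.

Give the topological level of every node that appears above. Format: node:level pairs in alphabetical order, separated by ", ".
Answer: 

Op 1: add_edge(F, B). Edges now: 1
Op 2: add_edge(A, B). Edges now: 2
Op 3: add_edge(E, D). Edges now: 3
Op 4: add_edge(F, B) (duplicate, no change). Edges now: 3
Op 5: add_edge(A, C). Edges now: 4
Compute levels (Kahn BFS):
  sources (in-degree 0): A, E, F
  process A: level=0
    A->B: in-degree(B)=1, level(B)>=1
    A->C: in-degree(C)=0, level(C)=1, enqueue
  process E: level=0
    E->D: in-degree(D)=0, level(D)=1, enqueue
  process F: level=0
    F->B: in-degree(B)=0, level(B)=1, enqueue
  process C: level=1
  process D: level=1
  process B: level=1
All levels: A:0, B:1, C:1, D:1, E:0, F:0

Answer: A:0, B:1, C:1, D:1, E:0, F:0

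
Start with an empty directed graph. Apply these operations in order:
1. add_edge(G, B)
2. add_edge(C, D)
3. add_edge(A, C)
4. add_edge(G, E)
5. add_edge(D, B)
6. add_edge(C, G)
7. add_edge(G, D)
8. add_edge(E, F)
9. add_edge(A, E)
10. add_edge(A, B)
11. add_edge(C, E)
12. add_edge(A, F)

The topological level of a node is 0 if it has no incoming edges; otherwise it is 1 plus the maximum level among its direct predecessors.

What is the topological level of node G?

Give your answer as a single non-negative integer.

Op 1: add_edge(G, B). Edges now: 1
Op 2: add_edge(C, D). Edges now: 2
Op 3: add_edge(A, C). Edges now: 3
Op 4: add_edge(G, E). Edges now: 4
Op 5: add_edge(D, B). Edges now: 5
Op 6: add_edge(C, G). Edges now: 6
Op 7: add_edge(G, D). Edges now: 7
Op 8: add_edge(E, F). Edges now: 8
Op 9: add_edge(A, E). Edges now: 9
Op 10: add_edge(A, B). Edges now: 10
Op 11: add_edge(C, E). Edges now: 11
Op 12: add_edge(A, F). Edges now: 12
Compute levels (Kahn BFS):
  sources (in-degree 0): A
  process A: level=0
    A->B: in-degree(B)=2, level(B)>=1
    A->C: in-degree(C)=0, level(C)=1, enqueue
    A->E: in-degree(E)=2, level(E)>=1
    A->F: in-degree(F)=1, level(F)>=1
  process C: level=1
    C->D: in-degree(D)=1, level(D)>=2
    C->E: in-degree(E)=1, level(E)>=2
    C->G: in-degree(G)=0, level(G)=2, enqueue
  process G: level=2
    G->B: in-degree(B)=1, level(B)>=3
    G->D: in-degree(D)=0, level(D)=3, enqueue
    G->E: in-degree(E)=0, level(E)=3, enqueue
  process D: level=3
    D->B: in-degree(B)=0, level(B)=4, enqueue
  process E: level=3
    E->F: in-degree(F)=0, level(F)=4, enqueue
  process B: level=4
  process F: level=4
All levels: A:0, B:4, C:1, D:3, E:3, F:4, G:2
level(G) = 2

Answer: 2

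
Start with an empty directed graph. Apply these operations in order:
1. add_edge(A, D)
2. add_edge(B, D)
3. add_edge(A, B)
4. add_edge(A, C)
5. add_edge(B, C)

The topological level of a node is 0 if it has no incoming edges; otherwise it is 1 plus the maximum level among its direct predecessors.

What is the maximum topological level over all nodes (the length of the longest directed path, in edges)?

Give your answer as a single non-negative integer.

Answer: 2

Derivation:
Op 1: add_edge(A, D). Edges now: 1
Op 2: add_edge(B, D). Edges now: 2
Op 3: add_edge(A, B). Edges now: 3
Op 4: add_edge(A, C). Edges now: 4
Op 5: add_edge(B, C). Edges now: 5
Compute levels (Kahn BFS):
  sources (in-degree 0): A
  process A: level=0
    A->B: in-degree(B)=0, level(B)=1, enqueue
    A->C: in-degree(C)=1, level(C)>=1
    A->D: in-degree(D)=1, level(D)>=1
  process B: level=1
    B->C: in-degree(C)=0, level(C)=2, enqueue
    B->D: in-degree(D)=0, level(D)=2, enqueue
  process C: level=2
  process D: level=2
All levels: A:0, B:1, C:2, D:2
max level = 2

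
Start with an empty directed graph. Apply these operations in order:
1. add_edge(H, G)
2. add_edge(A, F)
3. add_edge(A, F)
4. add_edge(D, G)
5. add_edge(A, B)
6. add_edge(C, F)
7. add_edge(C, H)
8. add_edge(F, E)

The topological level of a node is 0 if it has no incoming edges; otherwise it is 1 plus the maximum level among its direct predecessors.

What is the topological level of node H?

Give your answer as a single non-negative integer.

Op 1: add_edge(H, G). Edges now: 1
Op 2: add_edge(A, F). Edges now: 2
Op 3: add_edge(A, F) (duplicate, no change). Edges now: 2
Op 4: add_edge(D, G). Edges now: 3
Op 5: add_edge(A, B). Edges now: 4
Op 6: add_edge(C, F). Edges now: 5
Op 7: add_edge(C, H). Edges now: 6
Op 8: add_edge(F, E). Edges now: 7
Compute levels (Kahn BFS):
  sources (in-degree 0): A, C, D
  process A: level=0
    A->B: in-degree(B)=0, level(B)=1, enqueue
    A->F: in-degree(F)=1, level(F)>=1
  process C: level=0
    C->F: in-degree(F)=0, level(F)=1, enqueue
    C->H: in-degree(H)=0, level(H)=1, enqueue
  process D: level=0
    D->G: in-degree(G)=1, level(G)>=1
  process B: level=1
  process F: level=1
    F->E: in-degree(E)=0, level(E)=2, enqueue
  process H: level=1
    H->G: in-degree(G)=0, level(G)=2, enqueue
  process E: level=2
  process G: level=2
All levels: A:0, B:1, C:0, D:0, E:2, F:1, G:2, H:1
level(H) = 1

Answer: 1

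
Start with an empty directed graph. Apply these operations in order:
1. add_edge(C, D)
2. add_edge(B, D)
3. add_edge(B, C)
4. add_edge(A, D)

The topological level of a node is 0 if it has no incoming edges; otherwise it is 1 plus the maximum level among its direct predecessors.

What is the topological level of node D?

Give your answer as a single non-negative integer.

Answer: 2

Derivation:
Op 1: add_edge(C, D). Edges now: 1
Op 2: add_edge(B, D). Edges now: 2
Op 3: add_edge(B, C). Edges now: 3
Op 4: add_edge(A, D). Edges now: 4
Compute levels (Kahn BFS):
  sources (in-degree 0): A, B
  process A: level=0
    A->D: in-degree(D)=2, level(D)>=1
  process B: level=0
    B->C: in-degree(C)=0, level(C)=1, enqueue
    B->D: in-degree(D)=1, level(D)>=1
  process C: level=1
    C->D: in-degree(D)=0, level(D)=2, enqueue
  process D: level=2
All levels: A:0, B:0, C:1, D:2
level(D) = 2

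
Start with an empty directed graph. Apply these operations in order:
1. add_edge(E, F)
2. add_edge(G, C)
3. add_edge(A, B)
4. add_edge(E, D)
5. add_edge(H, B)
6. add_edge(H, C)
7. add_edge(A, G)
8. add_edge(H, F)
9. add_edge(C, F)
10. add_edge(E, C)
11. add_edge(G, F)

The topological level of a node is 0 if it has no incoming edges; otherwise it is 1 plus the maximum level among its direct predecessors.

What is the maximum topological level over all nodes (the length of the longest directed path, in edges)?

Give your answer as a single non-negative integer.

Op 1: add_edge(E, F). Edges now: 1
Op 2: add_edge(G, C). Edges now: 2
Op 3: add_edge(A, B). Edges now: 3
Op 4: add_edge(E, D). Edges now: 4
Op 5: add_edge(H, B). Edges now: 5
Op 6: add_edge(H, C). Edges now: 6
Op 7: add_edge(A, G). Edges now: 7
Op 8: add_edge(H, F). Edges now: 8
Op 9: add_edge(C, F). Edges now: 9
Op 10: add_edge(E, C). Edges now: 10
Op 11: add_edge(G, F). Edges now: 11
Compute levels (Kahn BFS):
  sources (in-degree 0): A, E, H
  process A: level=0
    A->B: in-degree(B)=1, level(B)>=1
    A->G: in-degree(G)=0, level(G)=1, enqueue
  process E: level=0
    E->C: in-degree(C)=2, level(C)>=1
    E->D: in-degree(D)=0, level(D)=1, enqueue
    E->F: in-degree(F)=3, level(F)>=1
  process H: level=0
    H->B: in-degree(B)=0, level(B)=1, enqueue
    H->C: in-degree(C)=1, level(C)>=1
    H->F: in-degree(F)=2, level(F)>=1
  process G: level=1
    G->C: in-degree(C)=0, level(C)=2, enqueue
    G->F: in-degree(F)=1, level(F)>=2
  process D: level=1
  process B: level=1
  process C: level=2
    C->F: in-degree(F)=0, level(F)=3, enqueue
  process F: level=3
All levels: A:0, B:1, C:2, D:1, E:0, F:3, G:1, H:0
max level = 3

Answer: 3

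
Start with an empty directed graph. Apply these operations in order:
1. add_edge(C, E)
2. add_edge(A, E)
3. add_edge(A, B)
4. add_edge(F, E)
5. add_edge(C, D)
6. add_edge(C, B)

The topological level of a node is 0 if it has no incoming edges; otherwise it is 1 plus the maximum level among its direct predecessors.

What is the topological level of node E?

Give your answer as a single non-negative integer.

Op 1: add_edge(C, E). Edges now: 1
Op 2: add_edge(A, E). Edges now: 2
Op 3: add_edge(A, B). Edges now: 3
Op 4: add_edge(F, E). Edges now: 4
Op 5: add_edge(C, D). Edges now: 5
Op 6: add_edge(C, B). Edges now: 6
Compute levels (Kahn BFS):
  sources (in-degree 0): A, C, F
  process A: level=0
    A->B: in-degree(B)=1, level(B)>=1
    A->E: in-degree(E)=2, level(E)>=1
  process C: level=0
    C->B: in-degree(B)=0, level(B)=1, enqueue
    C->D: in-degree(D)=0, level(D)=1, enqueue
    C->E: in-degree(E)=1, level(E)>=1
  process F: level=0
    F->E: in-degree(E)=0, level(E)=1, enqueue
  process B: level=1
  process D: level=1
  process E: level=1
All levels: A:0, B:1, C:0, D:1, E:1, F:0
level(E) = 1

Answer: 1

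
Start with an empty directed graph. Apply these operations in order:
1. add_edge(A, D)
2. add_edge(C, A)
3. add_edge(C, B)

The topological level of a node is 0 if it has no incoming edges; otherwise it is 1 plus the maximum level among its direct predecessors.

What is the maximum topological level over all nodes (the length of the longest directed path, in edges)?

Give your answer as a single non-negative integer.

Answer: 2

Derivation:
Op 1: add_edge(A, D). Edges now: 1
Op 2: add_edge(C, A). Edges now: 2
Op 3: add_edge(C, B). Edges now: 3
Compute levels (Kahn BFS):
  sources (in-degree 0): C
  process C: level=0
    C->A: in-degree(A)=0, level(A)=1, enqueue
    C->B: in-degree(B)=0, level(B)=1, enqueue
  process A: level=1
    A->D: in-degree(D)=0, level(D)=2, enqueue
  process B: level=1
  process D: level=2
All levels: A:1, B:1, C:0, D:2
max level = 2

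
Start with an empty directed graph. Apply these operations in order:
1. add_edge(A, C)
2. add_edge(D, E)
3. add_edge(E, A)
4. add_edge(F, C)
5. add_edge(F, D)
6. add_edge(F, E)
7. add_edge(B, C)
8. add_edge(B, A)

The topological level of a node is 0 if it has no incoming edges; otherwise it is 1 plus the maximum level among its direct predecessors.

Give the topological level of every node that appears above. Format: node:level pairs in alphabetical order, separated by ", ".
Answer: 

Op 1: add_edge(A, C). Edges now: 1
Op 2: add_edge(D, E). Edges now: 2
Op 3: add_edge(E, A). Edges now: 3
Op 4: add_edge(F, C). Edges now: 4
Op 5: add_edge(F, D). Edges now: 5
Op 6: add_edge(F, E). Edges now: 6
Op 7: add_edge(B, C). Edges now: 7
Op 8: add_edge(B, A). Edges now: 8
Compute levels (Kahn BFS):
  sources (in-degree 0): B, F
  process B: level=0
    B->A: in-degree(A)=1, level(A)>=1
    B->C: in-degree(C)=2, level(C)>=1
  process F: level=0
    F->C: in-degree(C)=1, level(C)>=1
    F->D: in-degree(D)=0, level(D)=1, enqueue
    F->E: in-degree(E)=1, level(E)>=1
  process D: level=1
    D->E: in-degree(E)=0, level(E)=2, enqueue
  process E: level=2
    E->A: in-degree(A)=0, level(A)=3, enqueue
  process A: level=3
    A->C: in-degree(C)=0, level(C)=4, enqueue
  process C: level=4
All levels: A:3, B:0, C:4, D:1, E:2, F:0

Answer: A:3, B:0, C:4, D:1, E:2, F:0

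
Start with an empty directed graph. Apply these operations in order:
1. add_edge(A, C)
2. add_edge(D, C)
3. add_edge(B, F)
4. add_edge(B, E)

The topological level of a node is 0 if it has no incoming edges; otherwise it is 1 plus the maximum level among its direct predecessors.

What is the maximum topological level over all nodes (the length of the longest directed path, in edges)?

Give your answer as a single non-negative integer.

Op 1: add_edge(A, C). Edges now: 1
Op 2: add_edge(D, C). Edges now: 2
Op 3: add_edge(B, F). Edges now: 3
Op 4: add_edge(B, E). Edges now: 4
Compute levels (Kahn BFS):
  sources (in-degree 0): A, B, D
  process A: level=0
    A->C: in-degree(C)=1, level(C)>=1
  process B: level=0
    B->E: in-degree(E)=0, level(E)=1, enqueue
    B->F: in-degree(F)=0, level(F)=1, enqueue
  process D: level=0
    D->C: in-degree(C)=0, level(C)=1, enqueue
  process E: level=1
  process F: level=1
  process C: level=1
All levels: A:0, B:0, C:1, D:0, E:1, F:1
max level = 1

Answer: 1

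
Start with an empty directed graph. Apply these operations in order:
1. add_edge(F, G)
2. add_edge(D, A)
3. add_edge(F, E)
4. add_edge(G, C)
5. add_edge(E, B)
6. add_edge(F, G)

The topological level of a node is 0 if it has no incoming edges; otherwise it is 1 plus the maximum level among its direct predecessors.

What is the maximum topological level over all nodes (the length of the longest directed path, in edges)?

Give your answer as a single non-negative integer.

Op 1: add_edge(F, G). Edges now: 1
Op 2: add_edge(D, A). Edges now: 2
Op 3: add_edge(F, E). Edges now: 3
Op 4: add_edge(G, C). Edges now: 4
Op 5: add_edge(E, B). Edges now: 5
Op 6: add_edge(F, G) (duplicate, no change). Edges now: 5
Compute levels (Kahn BFS):
  sources (in-degree 0): D, F
  process D: level=0
    D->A: in-degree(A)=0, level(A)=1, enqueue
  process F: level=0
    F->E: in-degree(E)=0, level(E)=1, enqueue
    F->G: in-degree(G)=0, level(G)=1, enqueue
  process A: level=1
  process E: level=1
    E->B: in-degree(B)=0, level(B)=2, enqueue
  process G: level=1
    G->C: in-degree(C)=0, level(C)=2, enqueue
  process B: level=2
  process C: level=2
All levels: A:1, B:2, C:2, D:0, E:1, F:0, G:1
max level = 2

Answer: 2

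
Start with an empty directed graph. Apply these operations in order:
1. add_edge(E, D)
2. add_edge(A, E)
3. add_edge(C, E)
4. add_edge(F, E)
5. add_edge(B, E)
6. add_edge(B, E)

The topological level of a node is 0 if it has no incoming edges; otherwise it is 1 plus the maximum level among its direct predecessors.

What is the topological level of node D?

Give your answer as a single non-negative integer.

Op 1: add_edge(E, D). Edges now: 1
Op 2: add_edge(A, E). Edges now: 2
Op 3: add_edge(C, E). Edges now: 3
Op 4: add_edge(F, E). Edges now: 4
Op 5: add_edge(B, E). Edges now: 5
Op 6: add_edge(B, E) (duplicate, no change). Edges now: 5
Compute levels (Kahn BFS):
  sources (in-degree 0): A, B, C, F
  process A: level=0
    A->E: in-degree(E)=3, level(E)>=1
  process B: level=0
    B->E: in-degree(E)=2, level(E)>=1
  process C: level=0
    C->E: in-degree(E)=1, level(E)>=1
  process F: level=0
    F->E: in-degree(E)=0, level(E)=1, enqueue
  process E: level=1
    E->D: in-degree(D)=0, level(D)=2, enqueue
  process D: level=2
All levels: A:0, B:0, C:0, D:2, E:1, F:0
level(D) = 2

Answer: 2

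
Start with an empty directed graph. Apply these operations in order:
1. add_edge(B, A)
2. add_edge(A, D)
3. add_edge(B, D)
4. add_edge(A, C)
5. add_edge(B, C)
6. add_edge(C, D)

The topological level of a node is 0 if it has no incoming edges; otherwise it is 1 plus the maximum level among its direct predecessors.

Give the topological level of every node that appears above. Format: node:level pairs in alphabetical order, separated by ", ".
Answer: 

Op 1: add_edge(B, A). Edges now: 1
Op 2: add_edge(A, D). Edges now: 2
Op 3: add_edge(B, D). Edges now: 3
Op 4: add_edge(A, C). Edges now: 4
Op 5: add_edge(B, C). Edges now: 5
Op 6: add_edge(C, D). Edges now: 6
Compute levels (Kahn BFS):
  sources (in-degree 0): B
  process B: level=0
    B->A: in-degree(A)=0, level(A)=1, enqueue
    B->C: in-degree(C)=1, level(C)>=1
    B->D: in-degree(D)=2, level(D)>=1
  process A: level=1
    A->C: in-degree(C)=0, level(C)=2, enqueue
    A->D: in-degree(D)=1, level(D)>=2
  process C: level=2
    C->D: in-degree(D)=0, level(D)=3, enqueue
  process D: level=3
All levels: A:1, B:0, C:2, D:3

Answer: A:1, B:0, C:2, D:3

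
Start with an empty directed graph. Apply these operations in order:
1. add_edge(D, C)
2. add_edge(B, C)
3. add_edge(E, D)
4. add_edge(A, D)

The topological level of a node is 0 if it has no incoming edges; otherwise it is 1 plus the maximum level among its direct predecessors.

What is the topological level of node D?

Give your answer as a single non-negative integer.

Op 1: add_edge(D, C). Edges now: 1
Op 2: add_edge(B, C). Edges now: 2
Op 3: add_edge(E, D). Edges now: 3
Op 4: add_edge(A, D). Edges now: 4
Compute levels (Kahn BFS):
  sources (in-degree 0): A, B, E
  process A: level=0
    A->D: in-degree(D)=1, level(D)>=1
  process B: level=0
    B->C: in-degree(C)=1, level(C)>=1
  process E: level=0
    E->D: in-degree(D)=0, level(D)=1, enqueue
  process D: level=1
    D->C: in-degree(C)=0, level(C)=2, enqueue
  process C: level=2
All levels: A:0, B:0, C:2, D:1, E:0
level(D) = 1

Answer: 1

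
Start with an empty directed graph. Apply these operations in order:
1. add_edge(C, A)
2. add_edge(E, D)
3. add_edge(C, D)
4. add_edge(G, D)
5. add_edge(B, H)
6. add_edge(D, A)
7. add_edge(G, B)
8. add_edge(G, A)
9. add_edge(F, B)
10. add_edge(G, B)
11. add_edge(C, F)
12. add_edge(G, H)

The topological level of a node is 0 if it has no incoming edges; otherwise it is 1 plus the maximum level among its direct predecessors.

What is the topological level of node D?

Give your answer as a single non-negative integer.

Answer: 1

Derivation:
Op 1: add_edge(C, A). Edges now: 1
Op 2: add_edge(E, D). Edges now: 2
Op 3: add_edge(C, D). Edges now: 3
Op 4: add_edge(G, D). Edges now: 4
Op 5: add_edge(B, H). Edges now: 5
Op 6: add_edge(D, A). Edges now: 6
Op 7: add_edge(G, B). Edges now: 7
Op 8: add_edge(G, A). Edges now: 8
Op 9: add_edge(F, B). Edges now: 9
Op 10: add_edge(G, B) (duplicate, no change). Edges now: 9
Op 11: add_edge(C, F). Edges now: 10
Op 12: add_edge(G, H). Edges now: 11
Compute levels (Kahn BFS):
  sources (in-degree 0): C, E, G
  process C: level=0
    C->A: in-degree(A)=2, level(A)>=1
    C->D: in-degree(D)=2, level(D)>=1
    C->F: in-degree(F)=0, level(F)=1, enqueue
  process E: level=0
    E->D: in-degree(D)=1, level(D)>=1
  process G: level=0
    G->A: in-degree(A)=1, level(A)>=1
    G->B: in-degree(B)=1, level(B)>=1
    G->D: in-degree(D)=0, level(D)=1, enqueue
    G->H: in-degree(H)=1, level(H)>=1
  process F: level=1
    F->B: in-degree(B)=0, level(B)=2, enqueue
  process D: level=1
    D->A: in-degree(A)=0, level(A)=2, enqueue
  process B: level=2
    B->H: in-degree(H)=0, level(H)=3, enqueue
  process A: level=2
  process H: level=3
All levels: A:2, B:2, C:0, D:1, E:0, F:1, G:0, H:3
level(D) = 1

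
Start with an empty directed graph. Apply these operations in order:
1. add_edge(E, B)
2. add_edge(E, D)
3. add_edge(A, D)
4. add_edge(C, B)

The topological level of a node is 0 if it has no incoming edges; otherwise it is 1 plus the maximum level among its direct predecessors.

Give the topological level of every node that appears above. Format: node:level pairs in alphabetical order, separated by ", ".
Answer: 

Op 1: add_edge(E, B). Edges now: 1
Op 2: add_edge(E, D). Edges now: 2
Op 3: add_edge(A, D). Edges now: 3
Op 4: add_edge(C, B). Edges now: 4
Compute levels (Kahn BFS):
  sources (in-degree 0): A, C, E
  process A: level=0
    A->D: in-degree(D)=1, level(D)>=1
  process C: level=0
    C->B: in-degree(B)=1, level(B)>=1
  process E: level=0
    E->B: in-degree(B)=0, level(B)=1, enqueue
    E->D: in-degree(D)=0, level(D)=1, enqueue
  process B: level=1
  process D: level=1
All levels: A:0, B:1, C:0, D:1, E:0

Answer: A:0, B:1, C:0, D:1, E:0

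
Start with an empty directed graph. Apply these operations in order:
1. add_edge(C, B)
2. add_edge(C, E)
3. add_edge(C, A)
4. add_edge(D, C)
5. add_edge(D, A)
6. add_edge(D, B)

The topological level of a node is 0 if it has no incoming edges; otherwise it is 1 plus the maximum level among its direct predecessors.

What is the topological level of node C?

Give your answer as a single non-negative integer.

Answer: 1

Derivation:
Op 1: add_edge(C, B). Edges now: 1
Op 2: add_edge(C, E). Edges now: 2
Op 3: add_edge(C, A). Edges now: 3
Op 4: add_edge(D, C). Edges now: 4
Op 5: add_edge(D, A). Edges now: 5
Op 6: add_edge(D, B). Edges now: 6
Compute levels (Kahn BFS):
  sources (in-degree 0): D
  process D: level=0
    D->A: in-degree(A)=1, level(A)>=1
    D->B: in-degree(B)=1, level(B)>=1
    D->C: in-degree(C)=0, level(C)=1, enqueue
  process C: level=1
    C->A: in-degree(A)=0, level(A)=2, enqueue
    C->B: in-degree(B)=0, level(B)=2, enqueue
    C->E: in-degree(E)=0, level(E)=2, enqueue
  process A: level=2
  process B: level=2
  process E: level=2
All levels: A:2, B:2, C:1, D:0, E:2
level(C) = 1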